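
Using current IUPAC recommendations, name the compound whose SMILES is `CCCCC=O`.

The longest carbon chain that includes the –CHO group has 5 carbons, so the parent hydride is pentane.
The principal characteristic group is an aldehyde (terminal –CHO), named with the suffix -al.
Number the chain so that the aldehyde carbon is C-1 by definition.
The name is pentanal.

pentanal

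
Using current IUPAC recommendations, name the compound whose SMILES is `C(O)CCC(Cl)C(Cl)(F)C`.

Counting along the main chain through the –OH group gives 6 carbons: the parent is hexane.
An alcohol (–OH) is the principal characteristic group, giving the suffix -ol.
Choose the numbering such that numbering from this end puts the hydroxyl group at C-1 rather than C-6.
That gives the hydroxyl at C-1; chloro groups at C-4 and C-5; a fluoro group at C-5.
Substituent prefixes are cited in alphabetical order (multiplying prefixes like di-/tri- are ignored for ordering).
Assembling the pieces gives 4,5-dichloro-5-fluorohexan-1-ol.

4,5-dichloro-5-fluorohexan-1-ol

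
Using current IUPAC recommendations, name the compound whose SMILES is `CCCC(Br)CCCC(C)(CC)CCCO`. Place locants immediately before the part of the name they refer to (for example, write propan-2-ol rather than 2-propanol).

The longest carbon chain that includes the –OH group has 11 carbons, so the parent hydride is undecane.
An alcohol (–OH) is the principal characteristic group, giving the suffix -ol.
The numbering direction is chosen so that numbering from this end puts the hydroxyl group at C-1 rather than C-11.
This places the hydroxyl at C-1; a bromo group at C-8; an ethyl group at C-4; a methyl group at C-4.
Substituent prefixes are cited in alphabetical order (multiplying prefixes like di-/tri- are ignored for ordering).
The name is 8-bromo-4-ethyl-4-methylundecan-1-ol.

8-bromo-4-ethyl-4-methylundecan-1-ol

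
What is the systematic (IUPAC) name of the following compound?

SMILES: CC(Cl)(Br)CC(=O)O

The longest chain bearing the –COOH group is 4 carbons long (butane).
The highest-priority functional group is a carboxylic acid (terminal –COOH), so the name ends in -oic acid.
Number the chain so that the carboxylic acid carbon is C-1 by definition.
This places a bromo group at C-3; a chloro group at C-3.
Substituent prefixes are cited in alphabetical order (multiplying prefixes like di-/tri- are ignored for ordering).
Putting it together: 3-bromo-3-chlorobutanoic acid.

3-bromo-3-chlorobutanoic acid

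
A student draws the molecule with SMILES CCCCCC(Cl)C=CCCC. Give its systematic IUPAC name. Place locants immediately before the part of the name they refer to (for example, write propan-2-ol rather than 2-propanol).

6-chloroundec-4-ene

Counting along the main chain through the multiple bond gives 11 carbons: the parent is undecane.
A C=C double bond in the chain gives the infix -ene-.
Choose the numbering such that numbering from this end puts the double bond at C-4 rather than C-7.
With this numbering: the double bond between C-4 and C-5; a chloro group at C-6.
The name is 6-chloroundec-4-ene.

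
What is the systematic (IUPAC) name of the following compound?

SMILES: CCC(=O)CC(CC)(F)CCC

5-ethyl-5-fluorooctan-3-one

The longest chain bearing the carbonyl is 8 carbons long (octane).
A ketone (C=O on an internal carbon) is the principal characteristic group, giving the suffix -one.
Number the chain so that numbering from this end puts the carbonyl group at C-3 rather than C-6.
With this numbering: the carbonyl at C-3; an ethyl group at C-5; a fluoro group at C-5.
Substituent prefixes are cited in alphabetical order (multiplying prefixes like di-/tri- are ignored for ordering).
The name is 5-ethyl-5-fluorooctan-3-one.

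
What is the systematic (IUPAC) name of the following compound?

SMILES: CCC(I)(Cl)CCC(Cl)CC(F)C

4,7-dichloro-2-fluoro-7-iodononane

The parent chain contains 9 carbons (nonane).
Choose the numbering such that the substituent locant set {2,4,7,7} is lower than {3,3,6,8} at the first point of difference.
That gives chloro groups at C-4 and C-7; a fluoro group at C-2; an iodo group at C-7.
Prefixes are listed alphabetically: chloro, fluoro, iodo.
Assembling the pieces gives 4,7-dichloro-2-fluoro-7-iodononane.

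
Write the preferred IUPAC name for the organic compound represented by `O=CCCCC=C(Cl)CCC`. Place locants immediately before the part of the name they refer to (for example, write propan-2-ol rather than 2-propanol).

6-chloronon-5-enal

The longest chain bearing the –CHO group and the multiple bond is 9 carbons long (nonane).
The highest-priority functional group is an aldehyde (terminal –CHO), so the name ends in -al.
A C=C double bond in the chain gives the infix -ene-.
Choose the numbering such that the aldehyde carbon is C-1 by definition.
That gives the double bond between C-5 and C-6; a chloro group at C-6.
Putting it together: 6-chloronon-5-enal.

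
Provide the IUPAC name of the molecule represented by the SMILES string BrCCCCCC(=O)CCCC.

The longest carbon chain that includes the carbonyl has 10 carbons, so the parent hydride is decane.
A ketone (C=O on an internal carbon) is the principal characteristic group, giving the suffix -one.
Number the chain so that numbering from this end puts the carbonyl group at C-5 rather than C-6.
That gives the carbonyl at C-5; a bromo group at C-10.
The name is 10-bromodecan-5-one.

10-bromodecan-5-one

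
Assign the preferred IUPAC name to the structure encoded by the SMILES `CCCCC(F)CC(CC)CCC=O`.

Counting along the main chain through the –CHO group gives 10 carbons: the parent is decane.
An aldehyde (terminal –CHO) is the principal characteristic group, giving the suffix -al.
Number the chain so that the aldehyde carbon is C-1 by definition.
With this numbering: an ethyl group at C-4; a fluoro group at C-6.
Substituent prefixes are cited in alphabetical order (multiplying prefixes like di-/tri- are ignored for ordering).
The name is 4-ethyl-6-fluorodecanal.

4-ethyl-6-fluorodecanal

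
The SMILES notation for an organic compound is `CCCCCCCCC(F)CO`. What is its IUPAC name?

2-fluorodecan-1-ol

The longest carbon chain that includes the –OH group has 10 carbons, so the parent hydride is decane.
The principal characteristic group is an alcohol (–OH), named with the suffix -ol.
The numbering direction is chosen so that numbering from this end puts the hydroxyl group at C-1 rather than C-10.
This places the hydroxyl at C-1; a fluoro group at C-2.
Putting it together: 2-fluorodecan-1-ol.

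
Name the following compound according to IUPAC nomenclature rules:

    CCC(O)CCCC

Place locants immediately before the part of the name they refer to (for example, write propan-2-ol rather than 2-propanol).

The longest chain bearing the –OH group is 7 carbons long (heptane).
The principal characteristic group is an alcohol (–OH), named with the suffix -ol.
Choose the numbering such that numbering from this end puts the hydroxyl group at C-3 rather than C-5.
That gives the hydroxyl at C-3.
Assembling the pieces gives heptan-3-ol.

heptan-3-ol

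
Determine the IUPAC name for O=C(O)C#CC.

The longest chain bearing the –COOH group and the multiple bond is 4 carbons long (butane).
The highest-priority functional group is a carboxylic acid (terminal –COOH), so the name ends in -oic acid.
The chain contains a C≡C triple bond, so the unsaturation ending is -yne.
Choose the numbering such that the carboxylic acid carbon is C-1 by definition.
That gives the triple bond between C-2 and C-3.
The name is but-2-ynoic acid.

but-2-ynoic acid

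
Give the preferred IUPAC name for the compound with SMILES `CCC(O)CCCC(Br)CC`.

Counting along the main chain through the –OH group gives 9 carbons: the parent is nonane.
The principal characteristic group is an alcohol (–OH), named with the suffix -ol.
Number the chain so that numbering from this end puts the hydroxyl group at C-3 rather than C-7.
That gives the hydroxyl at C-3; a bromo group at C-7.
Assembling the pieces gives 7-bromononan-3-ol.

7-bromononan-3-ol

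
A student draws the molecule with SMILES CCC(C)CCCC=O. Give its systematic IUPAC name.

5-methylheptanal

The longest chain bearing the –CHO group is 7 carbons long (heptane).
An aldehyde (terminal –CHO) is the principal characteristic group, giving the suffix -al.
Choose the numbering such that the aldehyde carbon is C-1 by definition.
With this numbering: a methyl group at C-5.
Putting it together: 5-methylheptanal.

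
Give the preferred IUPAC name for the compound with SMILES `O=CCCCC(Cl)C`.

5-chlorohexanal

The longest chain bearing the –CHO group is 6 carbons long (hexane).
The highest-priority functional group is an aldehyde (terminal –CHO), so the name ends in -al.
Choose the numbering such that the aldehyde carbon is C-1 by definition.
That gives a chloro group at C-5.
Putting it together: 5-chlorohexanal.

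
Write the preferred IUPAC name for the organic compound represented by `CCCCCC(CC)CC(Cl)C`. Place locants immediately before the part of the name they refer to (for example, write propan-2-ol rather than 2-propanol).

2-chloro-4-ethylnonane

The parent chain contains 9 carbons (nonane).
The numbering direction is chosen so that the substituent locant set {2,4} is lower than {6,8} at the first point of difference.
That gives a chloro group at C-2; an ethyl group at C-4.
The substituents are ordered alphabetically, ignoring any di-/tri- multipliers.
The name is 2-chloro-4-ethylnonane.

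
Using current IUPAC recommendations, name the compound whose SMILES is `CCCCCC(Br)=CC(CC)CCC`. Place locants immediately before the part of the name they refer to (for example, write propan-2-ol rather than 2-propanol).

6-bromo-4-ethylundec-5-ene

The longest carbon chain that includes the multiple bond has 11 carbons, so the parent hydride is undecane.
A C=C double bond in the chain gives the infix -ene-.
The numbering direction is chosen so that numbering from this end puts the double bond at C-5 rather than C-6.
With this numbering: the double bond between C-5 and C-6; a bromo group at C-6; an ethyl group at C-4.
Prefixes are listed alphabetically: bromo, ethyl.
The name is 6-bromo-4-ethylundec-5-ene.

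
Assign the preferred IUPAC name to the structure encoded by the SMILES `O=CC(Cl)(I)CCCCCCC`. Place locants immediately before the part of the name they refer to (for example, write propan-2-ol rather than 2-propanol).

2-chloro-2-iodononanal

The longest chain bearing the –CHO group is 9 carbons long (nonane).
An aldehyde (terminal –CHO) is the principal characteristic group, giving the suffix -al.
Choose the numbering such that the aldehyde carbon is C-1 by definition.
This places a chloro group at C-2; an iodo group at C-2.
Prefixes are listed alphabetically: chloro, iodo.
The name is 2-chloro-2-iodononanal.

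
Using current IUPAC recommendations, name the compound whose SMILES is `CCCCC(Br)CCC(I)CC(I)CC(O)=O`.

The longest carbon chain that includes the –COOH group has 12 carbons, so the parent hydride is dodecane.
The highest-priority functional group is a carboxylic acid (terminal –COOH), so the name ends in -oic acid.
Choose the numbering such that the carboxylic acid carbon is C-1 by definition.
That gives a bromo group at C-8; iodo groups at C-3 and C-5.
The substituents are ordered alphabetically, ignoring any di-/tri- multipliers.
The name is 8-bromo-3,5-diiodododecanoic acid.

8-bromo-3,5-diiodododecanoic acid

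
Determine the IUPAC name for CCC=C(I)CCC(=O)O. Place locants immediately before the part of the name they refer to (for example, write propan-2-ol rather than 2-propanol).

4-iodohept-4-enoic acid

The longest chain bearing the –COOH group and the multiple bond is 7 carbons long (heptane).
The highest-priority functional group is a carboxylic acid (terminal –COOH), so the name ends in -oic acid.
There is one C=C double bond, indicated by the ending -ene.
Number the chain so that the carboxylic acid carbon is C-1 by definition.
This places the double bond between C-4 and C-5; an iodo group at C-4.
Putting it together: 4-iodohept-4-enoic acid.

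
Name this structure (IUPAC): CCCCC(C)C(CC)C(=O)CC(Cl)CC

3-chloro-6-ethyl-7-methylundecan-5-one

Counting along the main chain through the carbonyl gives 11 carbons: the parent is undecane.
A ketone (C=O on an internal carbon) is the principal characteristic group, giving the suffix -one.
Number the chain so that numbering from this end puts the carbonyl group at C-5 rather than C-7.
That gives the carbonyl at C-5; a chloro group at C-3; an ethyl group at C-6; a methyl group at C-7.
Substituent prefixes are cited in alphabetical order (multiplying prefixes like di-/tri- are ignored for ordering).
The name is 3-chloro-6-ethyl-7-methylundecan-5-one.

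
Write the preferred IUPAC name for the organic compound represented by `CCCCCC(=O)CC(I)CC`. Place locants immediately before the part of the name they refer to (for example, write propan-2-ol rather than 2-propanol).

The longest chain bearing the carbonyl is 10 carbons long (decane).
The highest-priority functional group is a ketone (C=O on an internal carbon), so the name ends in -one.
Choose the numbering such that numbering from this end puts the carbonyl group at C-5 rather than C-6.
This places the carbonyl at C-5; an iodo group at C-3.
Assembling the pieces gives 3-iododecan-5-one.

3-iododecan-5-one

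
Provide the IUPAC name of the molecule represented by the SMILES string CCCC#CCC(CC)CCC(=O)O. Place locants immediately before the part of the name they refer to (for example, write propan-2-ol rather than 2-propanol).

4-ethyldec-6-ynoic acid

The longest carbon chain that includes the –COOH group and the multiple bond has 10 carbons, so the parent hydride is decane.
A carboxylic acid (terminal –COOH) is the principal characteristic group, giving the suffix -oic acid.
A C≡C triple bond in the chain gives the infix -yne-.
Choose the numbering such that the carboxylic acid carbon is C-1 by definition.
With this numbering: the triple bond between C-6 and C-7; an ethyl group at C-4.
Putting it together: 4-ethyldec-6-ynoic acid.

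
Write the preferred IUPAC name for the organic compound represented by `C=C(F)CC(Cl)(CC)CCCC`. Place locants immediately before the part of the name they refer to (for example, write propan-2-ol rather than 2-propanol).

The longest chain bearing the multiple bond is 8 carbons long (octane).
The chain contains a C=C double bond, so the unsaturation ending is -ene.
Number the chain so that numbering from this end puts the double bond at C-1 rather than C-7.
This places the double bond between C-1 and C-2; a chloro group at C-4; an ethyl group at C-4; a fluoro group at C-2.
Prefixes are listed alphabetically: chloro, ethyl, fluoro.
Putting it together: 4-chloro-4-ethyl-2-fluorooct-1-ene.

4-chloro-4-ethyl-2-fluorooct-1-ene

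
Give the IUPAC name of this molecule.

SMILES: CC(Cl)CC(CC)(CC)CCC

The longest continuous carbon chain has 7 atoms, so the parent hydride is heptane.
The numbering direction is chosen so that the substituent locant set {2,4,4} is lower than {4,4,6} at the first point of difference.
This places a chloro group at C-2; two ethyl groups at C-4.
Prefixes are listed alphabetically: chloro, ethyl.
The name is 2-chloro-4,4-diethylheptane.

2-chloro-4,4-diethylheptane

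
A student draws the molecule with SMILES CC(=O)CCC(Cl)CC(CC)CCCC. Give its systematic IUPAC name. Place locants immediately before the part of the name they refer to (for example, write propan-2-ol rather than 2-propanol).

5-chloro-7-ethylundecan-2-one

Counting along the main chain through the carbonyl gives 11 carbons: the parent is undecane.
The principal characteristic group is a ketone (C=O on an internal carbon), named with the suffix -one.
The numbering direction is chosen so that numbering from this end puts the carbonyl group at C-2 rather than C-10.
With this numbering: the carbonyl at C-2; a chloro group at C-5; an ethyl group at C-7.
Substituent prefixes are cited in alphabetical order (multiplying prefixes like di-/tri- are ignored for ordering).
Assembling the pieces gives 5-chloro-7-ethylundecan-2-one.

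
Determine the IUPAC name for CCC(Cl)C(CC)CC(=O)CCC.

Counting along the main chain through the carbonyl gives 9 carbons: the parent is nonane.
The principal characteristic group is a ketone (C=O on an internal carbon), named with the suffix -one.
The numbering direction is chosen so that numbering from this end puts the carbonyl group at C-4 rather than C-6.
That gives the carbonyl at C-4; a chloro group at C-7; an ethyl group at C-6.
Prefixes are listed alphabetically: chloro, ethyl.
The name is 7-chloro-6-ethylnonan-4-one.

7-chloro-6-ethylnonan-4-one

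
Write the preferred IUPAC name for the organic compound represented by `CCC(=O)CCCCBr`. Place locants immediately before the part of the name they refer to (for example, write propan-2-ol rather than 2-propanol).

The longest carbon chain that includes the carbonyl has 7 carbons, so the parent hydride is heptane.
The highest-priority functional group is a ketone (C=O on an internal carbon), so the name ends in -one.
Number the chain so that numbering from this end puts the carbonyl group at C-3 rather than C-5.
With this numbering: the carbonyl at C-3; a bromo group at C-7.
Putting it together: 7-bromoheptan-3-one.

7-bromoheptan-3-one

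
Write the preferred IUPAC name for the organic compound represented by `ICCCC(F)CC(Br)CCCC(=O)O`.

5-bromo-7-fluoro-10-iododecanoic acid

The longest carbon chain that includes the –COOH group has 10 carbons, so the parent hydride is decane.
The principal characteristic group is a carboxylic acid (terminal –COOH), named with the suffix -oic acid.
The numbering direction is chosen so that the carboxylic acid carbon is C-1 by definition.
This places a bromo group at C-5; a fluoro group at C-7; an iodo group at C-10.
The substituents are ordered alphabetically, ignoring any di-/tri- multipliers.
The name is 5-bromo-7-fluoro-10-iododecanoic acid.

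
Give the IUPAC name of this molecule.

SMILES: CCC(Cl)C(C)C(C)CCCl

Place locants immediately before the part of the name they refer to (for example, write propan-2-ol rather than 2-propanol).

The longest carbon chain is 7 atoms: the parent is heptane.
Number the chain so that the substituent locant set {1,3,4,5} is lower than {3,4,5,7} at the first point of difference.
With this numbering: chloro groups at C-1 and C-5; methyl groups at C-3 and C-4.
Substituent prefixes are cited in alphabetical order (multiplying prefixes like di-/tri- are ignored for ordering).
The name is 1,5-dichloro-3,4-dimethylheptane.

1,5-dichloro-3,4-dimethylheptane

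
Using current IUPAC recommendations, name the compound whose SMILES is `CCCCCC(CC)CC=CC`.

5-ethyldec-2-ene

Counting along the main chain through the multiple bond gives 10 carbons: the parent is decane.
There is one C=C double bond, indicated by the ending -ene.
Number the chain so that numbering from this end puts the double bond at C-2 rather than C-8.
With this numbering: the double bond between C-2 and C-3; an ethyl group at C-5.
The name is 5-ethyldec-2-ene.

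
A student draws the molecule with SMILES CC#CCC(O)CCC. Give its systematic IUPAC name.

oct-6-yn-4-ol

The longest carbon chain that includes the –OH group and the multiple bond has 8 carbons, so the parent hydride is octane.
The highest-priority functional group is an alcohol (–OH), so the name ends in -ol.
The chain contains a C≡C triple bond, so the unsaturation ending is -yne.
The numbering direction is chosen so that numbering from this end puts the hydroxyl group at C-4 rather than C-5.
That gives the hydroxyl at C-4; the triple bond between C-6 and C-7.
Assembling the pieces gives oct-6-yn-4-ol.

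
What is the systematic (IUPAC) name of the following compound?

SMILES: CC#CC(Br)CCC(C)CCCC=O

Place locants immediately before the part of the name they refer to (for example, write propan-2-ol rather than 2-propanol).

8-bromo-5-methylundec-9-ynal

The longest carbon chain that includes the –CHO group and the multiple bond has 11 carbons, so the parent hydride is undecane.
The highest-priority functional group is an aldehyde (terminal –CHO), so the name ends in -al.
The chain contains a C≡C triple bond, so the unsaturation ending is -yne.
Number the chain so that the aldehyde carbon is C-1 by definition.
That gives the triple bond between C-9 and C-10; a bromo group at C-8; a methyl group at C-5.
Prefixes are listed alphabetically: bromo, methyl.
Putting it together: 8-bromo-5-methylundec-9-ynal.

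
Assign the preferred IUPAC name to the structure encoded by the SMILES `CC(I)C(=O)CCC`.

2-iodohexan-3-one

The longest carbon chain that includes the carbonyl has 6 carbons, so the parent hydride is hexane.
The principal characteristic group is a ketone (C=O on an internal carbon), named with the suffix -one.
Choose the numbering such that numbering from this end puts the carbonyl group at C-3 rather than C-4.
This places the carbonyl at C-3; an iodo group at C-2.
Putting it together: 2-iodohexan-3-one.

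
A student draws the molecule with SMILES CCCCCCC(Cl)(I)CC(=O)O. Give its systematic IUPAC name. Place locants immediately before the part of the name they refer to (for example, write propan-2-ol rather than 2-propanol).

Counting along the main chain through the –COOH group gives 9 carbons: the parent is nonane.
A carboxylic acid (terminal –COOH) is the principal characteristic group, giving the suffix -oic acid.
Choose the numbering such that the carboxylic acid carbon is C-1 by definition.
This places a chloro group at C-3; an iodo group at C-3.
Prefixes are listed alphabetically: chloro, iodo.
Assembling the pieces gives 3-chloro-3-iodononanoic acid.

3-chloro-3-iodononanoic acid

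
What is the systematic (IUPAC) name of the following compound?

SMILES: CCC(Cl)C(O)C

3-chloropentan-2-ol

The longest chain bearing the –OH group is 5 carbons long (pentane).
The principal characteristic group is an alcohol (–OH), named with the suffix -ol.
Choose the numbering such that numbering from this end puts the hydroxyl group at C-2 rather than C-4.
This places the hydroxyl at C-2; a chloro group at C-3.
Assembling the pieces gives 3-chloropentan-2-ol.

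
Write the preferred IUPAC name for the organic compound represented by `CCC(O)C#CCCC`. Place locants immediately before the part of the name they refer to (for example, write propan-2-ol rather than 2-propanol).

The longest chain bearing the –OH group and the multiple bond is 8 carbons long (octane).
An alcohol (–OH) is the principal characteristic group, giving the suffix -ol.
A C≡C triple bond in the chain gives the infix -yne-.
Number the chain so that numbering from this end puts the hydroxyl group at C-3 rather than C-6.
That gives the hydroxyl at C-3; the triple bond between C-4 and C-5.
Putting it together: oct-4-yn-3-ol.

oct-4-yn-3-ol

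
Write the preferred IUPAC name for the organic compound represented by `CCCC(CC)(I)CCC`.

The longest carbon chain is 7 atoms: the parent is heptane.
Both numbering directions give the same locant set; either may be used.
That gives an ethyl group at C-4; an iodo group at C-4.
Substituent prefixes are cited in alphabetical order (multiplying prefixes like di-/tri- are ignored for ordering).
Assembling the pieces gives 4-ethyl-4-iodoheptane.

4-ethyl-4-iodoheptane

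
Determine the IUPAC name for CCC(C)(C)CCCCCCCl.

The longest carbon chain is 9 atoms: the parent is nonane.
The numbering direction is chosen so that the substituent locant set {1,7,7} is lower than {3,3,9} at the first point of difference.
With this numbering: a chloro group at C-1; two methyl groups at C-7.
Substituent prefixes are cited in alphabetical order (multiplying prefixes like di-/tri- are ignored for ordering).
Putting it together: 1-chloro-7,7-dimethylnonane.

1-chloro-7,7-dimethylnonane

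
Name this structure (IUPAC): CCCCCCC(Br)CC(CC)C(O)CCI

6-bromo-4-ethyl-1-iodododecan-3-ol

The longest carbon chain that includes the –OH group has 12 carbons, so the parent hydride is dodecane.
The highest-priority functional group is an alcohol (–OH), so the name ends in -ol.
The numbering direction is chosen so that numbering from this end puts the hydroxyl group at C-3 rather than C-10.
That gives the hydroxyl at C-3; a bromo group at C-6; an ethyl group at C-4; an iodo group at C-1.
Substituent prefixes are cited in alphabetical order (multiplying prefixes like di-/tri- are ignored for ordering).
Assembling the pieces gives 6-bromo-4-ethyl-1-iodododecan-3-ol.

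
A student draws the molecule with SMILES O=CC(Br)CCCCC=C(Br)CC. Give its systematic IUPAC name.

The longest chain bearing the –CHO group and the multiple bond is 10 carbons long (decane).
The principal characteristic group is an aldehyde (terminal –CHO), named with the suffix -al.
A C=C double bond in the chain gives the infix -ene-.
Choose the numbering such that the aldehyde carbon is C-1 by definition.
That gives the double bond between C-7 and C-8; bromo groups at C-2 and C-8.
Assembling the pieces gives 2,8-dibromodec-7-enal.

2,8-dibromodec-7-enal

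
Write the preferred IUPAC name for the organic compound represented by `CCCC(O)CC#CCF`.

8-fluorooct-6-yn-4-ol

The longest chain bearing the –OH group and the multiple bond is 8 carbons long (octane).
The principal characteristic group is an alcohol (–OH), named with the suffix -ol.
There is one C≡C triple bond, indicated by the ending -yne.
The numbering direction is chosen so that numbering from this end puts the hydroxyl group at C-4 rather than C-5.
This places the hydroxyl at C-4; the triple bond between C-6 and C-7; a fluoro group at C-8.
Assembling the pieces gives 8-fluorooct-6-yn-4-ol.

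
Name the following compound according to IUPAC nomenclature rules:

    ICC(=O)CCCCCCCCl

9-chloro-1-iodononan-2-one

The longest chain bearing the carbonyl is 9 carbons long (nonane).
The principal characteristic group is a ketone (C=O on an internal carbon), named with the suffix -one.
Choose the numbering such that numbering from this end puts the carbonyl group at C-2 rather than C-8.
This places the carbonyl at C-2; a chloro group at C-9; an iodo group at C-1.
Prefixes are listed alphabetically: chloro, iodo.
Putting it together: 9-chloro-1-iodononan-2-one.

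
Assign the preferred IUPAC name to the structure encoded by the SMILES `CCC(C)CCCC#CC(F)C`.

The longest chain bearing the multiple bond is 10 carbons long (decane).
A C≡C triple bond in the chain gives the infix -yne-.
The numbering direction is chosen so that numbering from this end puts the triple bond at C-3 rather than C-7.
That gives the triple bond between C-3 and C-4; a fluoro group at C-2; a methyl group at C-8.
The substituents are ordered alphabetically, ignoring any di-/tri- multipliers.
The name is 2-fluoro-8-methyldec-3-yne.

2-fluoro-8-methyldec-3-yne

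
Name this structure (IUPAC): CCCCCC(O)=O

hexanoic acid

The longest carbon chain that includes the –COOH group has 6 carbons, so the parent hydride is hexane.
A carboxylic acid (terminal –COOH) is the principal characteristic group, giving the suffix -oic acid.
Number the chain so that the carboxylic acid carbon is C-1 by definition.
The name is hexanoic acid.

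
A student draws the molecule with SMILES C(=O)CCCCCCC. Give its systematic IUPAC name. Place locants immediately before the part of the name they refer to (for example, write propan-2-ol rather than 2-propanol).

octanal

Counting along the main chain through the –CHO group gives 8 carbons: the parent is octane.
An aldehyde (terminal –CHO) is the principal characteristic group, giving the suffix -al.
The numbering direction is chosen so that the aldehyde carbon is C-1 by definition.
The name is octanal.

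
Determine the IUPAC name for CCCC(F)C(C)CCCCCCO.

8-fluoro-7-methylundecan-1-ol

Counting along the main chain through the –OH group gives 11 carbons: the parent is undecane.
The highest-priority functional group is an alcohol (–OH), so the name ends in -ol.
The numbering direction is chosen so that numbering from this end puts the hydroxyl group at C-1 rather than C-11.
That gives the hydroxyl at C-1; a fluoro group at C-8; a methyl group at C-7.
Prefixes are listed alphabetically: fluoro, methyl.
Putting it together: 8-fluoro-7-methylundecan-1-ol.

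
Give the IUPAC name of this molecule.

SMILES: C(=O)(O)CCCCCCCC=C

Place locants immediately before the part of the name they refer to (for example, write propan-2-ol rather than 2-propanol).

The longest carbon chain that includes the –COOH group and the multiple bond has 10 carbons, so the parent hydride is decane.
The highest-priority functional group is a carboxylic acid (terminal –COOH), so the name ends in -oic acid.
A C=C double bond in the chain gives the infix -ene-.
The numbering direction is chosen so that the carboxylic acid carbon is C-1 by definition.
That gives the double bond between C-9 and C-10.
Putting it together: dec-9-enoic acid.

dec-9-enoic acid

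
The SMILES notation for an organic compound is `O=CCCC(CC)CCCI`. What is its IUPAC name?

Counting along the main chain through the –CHO group gives 7 carbons: the parent is heptane.
The principal characteristic group is an aldehyde (terminal –CHO), named with the suffix -al.
Number the chain so that the aldehyde carbon is C-1 by definition.
That gives an ethyl group at C-4; an iodo group at C-7.
Prefixes are listed alphabetically: ethyl, iodo.
The name is 4-ethyl-7-iodoheptanal.

4-ethyl-7-iodoheptanal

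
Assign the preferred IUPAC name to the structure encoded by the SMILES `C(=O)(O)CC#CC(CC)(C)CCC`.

The longest carbon chain that includes the –COOH group and the multiple bond has 8 carbons, so the parent hydride is octane.
The principal characteristic group is a carboxylic acid (terminal –COOH), named with the suffix -oic acid.
There is one C≡C triple bond, indicated by the ending -yne.
The numbering direction is chosen so that the carboxylic acid carbon is C-1 by definition.
That gives the triple bond between C-3 and C-4; an ethyl group at C-5; a methyl group at C-5.
Substituent prefixes are cited in alphabetical order (multiplying prefixes like di-/tri- are ignored for ordering).
The name is 5-ethyl-5-methyloct-3-ynoic acid.

5-ethyl-5-methyloct-3-ynoic acid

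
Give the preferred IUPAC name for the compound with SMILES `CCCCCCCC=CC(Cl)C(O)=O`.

2-chloroundec-3-enoic acid

Counting along the main chain through the –COOH group and the multiple bond gives 11 carbons: the parent is undecane.
The highest-priority functional group is a carboxylic acid (terminal –COOH), so the name ends in -oic acid.
There is one C=C double bond, indicated by the ending -ene.
The numbering direction is chosen so that the carboxylic acid carbon is C-1 by definition.
With this numbering: the double bond between C-3 and C-4; a chloro group at C-2.
The name is 2-chloroundec-3-enoic acid.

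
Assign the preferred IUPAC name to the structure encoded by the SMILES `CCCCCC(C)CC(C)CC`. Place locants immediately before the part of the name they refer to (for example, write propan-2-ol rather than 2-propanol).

3,5-dimethyldecane

The parent chain contains 10 carbons (decane).
Choose the numbering such that the substituent locant set {3,5} is lower than {6,8} at the first point of difference.
This places methyl groups at C-3 and C-5.
Assembling the pieces gives 3,5-dimethyldecane.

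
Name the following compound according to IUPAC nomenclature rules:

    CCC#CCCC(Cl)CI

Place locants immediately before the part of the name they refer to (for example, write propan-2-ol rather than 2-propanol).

Counting along the main chain through the multiple bond gives 8 carbons: the parent is octane.
The chain contains a C≡C triple bond, so the unsaturation ending is -yne.
Number the chain so that numbering from this end puts the triple bond at C-3 rather than C-5.
With this numbering: the triple bond between C-3 and C-4; a chloro group at C-7; an iodo group at C-8.
The substituents are ordered alphabetically, ignoring any di-/tri- multipliers.
Putting it together: 7-chloro-8-iodooct-3-yne.

7-chloro-8-iodooct-3-yne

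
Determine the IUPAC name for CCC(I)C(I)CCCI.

The parent chain contains 7 carbons (heptane).
Number the chain so that the substituent locant set {1,4,5} is lower than {3,4,7} at the first point of difference.
With this numbering: iodo groups at C-1 and C-4 and C-5.
Putting it together: 1,4,5-triiodoheptane.

1,4,5-triiodoheptane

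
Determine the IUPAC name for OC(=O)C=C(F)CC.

The longest chain bearing the –COOH group and the multiple bond is 5 carbons long (pentane).
The principal characteristic group is a carboxylic acid (terminal –COOH), named with the suffix -oic acid.
There is one C=C double bond, indicated by the ending -ene.
Number the chain so that the carboxylic acid carbon is C-1 by definition.
That gives the double bond between C-2 and C-3; a fluoro group at C-3.
Putting it together: 3-fluoropent-2-enoic acid.

3-fluoropent-2-enoic acid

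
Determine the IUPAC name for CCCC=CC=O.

Counting along the main chain through the –CHO group and the multiple bond gives 6 carbons: the parent is hexane.
The highest-priority functional group is an aldehyde (terminal –CHO), so the name ends in -al.
A C=C double bond in the chain gives the infix -ene-.
The numbering direction is chosen so that the aldehyde carbon is C-1 by definition.
That gives the double bond between C-2 and C-3.
Assembling the pieces gives hex-2-enal.

hex-2-enal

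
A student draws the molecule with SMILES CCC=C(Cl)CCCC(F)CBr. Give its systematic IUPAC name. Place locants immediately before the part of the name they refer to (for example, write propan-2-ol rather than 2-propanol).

9-bromo-4-chloro-8-fluoronon-3-ene

The longest carbon chain that includes the multiple bond has 9 carbons, so the parent hydride is nonane.
There is one C=C double bond, indicated by the ending -ene.
Choose the numbering such that numbering from this end puts the double bond at C-3 rather than C-6.
With this numbering: the double bond between C-3 and C-4; a bromo group at C-9; a chloro group at C-4; a fluoro group at C-8.
The substituents are ordered alphabetically, ignoring any di-/tri- multipliers.
The name is 9-bromo-4-chloro-8-fluoronon-3-ene.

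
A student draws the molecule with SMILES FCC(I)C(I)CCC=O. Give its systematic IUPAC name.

6-fluoro-4,5-diiodohexanal

The longest chain bearing the –CHO group is 6 carbons long (hexane).
The highest-priority functional group is an aldehyde (terminal –CHO), so the name ends in -al.
Choose the numbering such that the aldehyde carbon is C-1 by definition.
That gives a fluoro group at C-6; iodo groups at C-4 and C-5.
Substituent prefixes are cited in alphabetical order (multiplying prefixes like di-/tri- are ignored for ordering).
The name is 6-fluoro-4,5-diiodohexanal.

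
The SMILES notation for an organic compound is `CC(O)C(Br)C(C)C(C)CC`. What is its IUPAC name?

3-bromo-4,5-dimethylheptan-2-ol

Counting along the main chain through the –OH group gives 7 carbons: the parent is heptane.
An alcohol (–OH) is the principal characteristic group, giving the suffix -ol.
Number the chain so that numbering from this end puts the hydroxyl group at C-2 rather than C-6.
This places the hydroxyl at C-2; a bromo group at C-3; methyl groups at C-4 and C-5.
Prefixes are listed alphabetically: bromo, methyl.
Putting it together: 3-bromo-4,5-dimethylheptan-2-ol.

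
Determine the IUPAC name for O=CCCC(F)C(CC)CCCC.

5-ethyl-4-fluorononanal

The longest chain bearing the –CHO group is 9 carbons long (nonane).
The highest-priority functional group is an aldehyde (terminal –CHO), so the name ends in -al.
Number the chain so that the aldehyde carbon is C-1 by definition.
That gives an ethyl group at C-5; a fluoro group at C-4.
Prefixes are listed alphabetically: ethyl, fluoro.
Putting it together: 5-ethyl-4-fluorononanal.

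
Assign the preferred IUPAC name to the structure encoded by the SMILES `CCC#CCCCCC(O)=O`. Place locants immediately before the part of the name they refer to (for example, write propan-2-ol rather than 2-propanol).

non-6-ynoic acid

The longest carbon chain that includes the –COOH group and the multiple bond has 9 carbons, so the parent hydride is nonane.
The highest-priority functional group is a carboxylic acid (terminal –COOH), so the name ends in -oic acid.
The chain contains a C≡C triple bond, so the unsaturation ending is -yne.
Choose the numbering such that the carboxylic acid carbon is C-1 by definition.
This places the triple bond between C-6 and C-7.
Assembling the pieces gives non-6-ynoic acid.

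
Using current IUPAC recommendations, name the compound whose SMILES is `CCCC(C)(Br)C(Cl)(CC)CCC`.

The longest carbon chain is 8 atoms: the parent is octane.
Choose the numbering such that the locant sets are identical either way, so the alphabetically earlier bromo substituent takes the lower locant (4 rather than 5).
With this numbering: a bromo group at C-4; a chloro group at C-5; an ethyl group at C-5; a methyl group at C-4.
The substituents are ordered alphabetically, ignoring any di-/tri- multipliers.
Putting it together: 4-bromo-5-chloro-5-ethyl-4-methyloctane.

4-bromo-5-chloro-5-ethyl-4-methyloctane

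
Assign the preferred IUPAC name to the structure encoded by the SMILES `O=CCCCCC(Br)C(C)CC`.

The longest chain bearing the –CHO group is 9 carbons long (nonane).
The highest-priority functional group is an aldehyde (terminal –CHO), so the name ends in -al.
Number the chain so that the aldehyde carbon is C-1 by definition.
That gives a bromo group at C-6; a methyl group at C-7.
The substituents are ordered alphabetically, ignoring any di-/tri- multipliers.
Assembling the pieces gives 6-bromo-7-methylnonanal.

6-bromo-7-methylnonanal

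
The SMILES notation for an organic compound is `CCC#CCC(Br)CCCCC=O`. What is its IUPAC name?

Counting along the main chain through the –CHO group and the multiple bond gives 11 carbons: the parent is undecane.
The highest-priority functional group is an aldehyde (terminal –CHO), so the name ends in -al.
There is one C≡C triple bond, indicated by the ending -yne.
Number the chain so that the aldehyde carbon is C-1 by definition.
This places the triple bond between C-8 and C-9; a bromo group at C-6.
The name is 6-bromoundec-8-ynal.

6-bromoundec-8-ynal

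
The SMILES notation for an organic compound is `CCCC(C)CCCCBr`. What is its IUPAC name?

1-bromo-5-methyloctane

The parent chain contains 8 carbons (octane).
Number the chain so that the substituent locant set {1,5} is lower than {4,8} at the first point of difference.
This places a bromo group at C-1; a methyl group at C-5.
Prefixes are listed alphabetically: bromo, methyl.
Putting it together: 1-bromo-5-methyloctane.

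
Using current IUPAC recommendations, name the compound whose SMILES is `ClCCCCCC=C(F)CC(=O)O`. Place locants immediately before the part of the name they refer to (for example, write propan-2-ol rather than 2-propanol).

The longest chain bearing the –COOH group and the multiple bond is 9 carbons long (nonane).
The highest-priority functional group is a carboxylic acid (terminal –COOH), so the name ends in -oic acid.
There is one C=C double bond, indicated by the ending -ene.
Choose the numbering such that the carboxylic acid carbon is C-1 by definition.
That gives the double bond between C-3 and C-4; a chloro group at C-9; a fluoro group at C-3.
Prefixes are listed alphabetically: chloro, fluoro.
The name is 9-chloro-3-fluoronon-3-enoic acid.

9-chloro-3-fluoronon-3-enoic acid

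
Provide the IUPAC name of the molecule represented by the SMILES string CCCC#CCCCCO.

non-5-yn-1-ol

Counting along the main chain through the –OH group and the multiple bond gives 9 carbons: the parent is nonane.
The principal characteristic group is an alcohol (–OH), named with the suffix -ol.
The chain contains a C≡C triple bond, so the unsaturation ending is -yne.
Number the chain so that numbering from this end puts the hydroxyl group at C-1 rather than C-9.
With this numbering: the hydroxyl at C-1; the triple bond between C-5 and C-6.
Putting it together: non-5-yn-1-ol.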